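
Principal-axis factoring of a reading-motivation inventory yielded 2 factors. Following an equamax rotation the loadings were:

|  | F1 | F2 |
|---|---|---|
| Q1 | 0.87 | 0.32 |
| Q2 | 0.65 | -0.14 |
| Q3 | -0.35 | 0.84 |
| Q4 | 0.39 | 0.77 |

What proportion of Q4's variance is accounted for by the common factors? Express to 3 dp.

0.745

h² = 0.39² + 0.77² = 0.1521 + 0.5929 = 0.7450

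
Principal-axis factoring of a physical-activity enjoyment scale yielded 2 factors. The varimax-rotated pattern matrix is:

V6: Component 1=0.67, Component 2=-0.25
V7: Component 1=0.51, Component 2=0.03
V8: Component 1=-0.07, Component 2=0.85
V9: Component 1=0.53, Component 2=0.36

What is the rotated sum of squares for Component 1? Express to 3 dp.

SS loadings for Component 1 = 0.67² + 0.51² + (-0.07)² + 0.53² = 0.4489 + 0.2601 + 0.0049 + 0.2809 = 0.9948

0.995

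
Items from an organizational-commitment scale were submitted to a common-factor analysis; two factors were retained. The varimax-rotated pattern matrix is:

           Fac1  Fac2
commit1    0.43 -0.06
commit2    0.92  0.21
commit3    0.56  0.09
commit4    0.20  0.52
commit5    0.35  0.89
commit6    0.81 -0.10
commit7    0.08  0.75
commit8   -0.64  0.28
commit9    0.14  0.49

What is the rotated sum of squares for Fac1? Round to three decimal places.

SS loadings for Fac1 = 0.43² + 0.92² + 0.56² + 0.20² + 0.35² + 0.81² + 0.08² + (-0.64)² + 0.14² = 0.1849 + 0.8464 + 0.3136 + 0.0400 + 0.1225 + 0.6561 + 0.0064 + 0.4096 + 0.0196 = 2.5991

2.599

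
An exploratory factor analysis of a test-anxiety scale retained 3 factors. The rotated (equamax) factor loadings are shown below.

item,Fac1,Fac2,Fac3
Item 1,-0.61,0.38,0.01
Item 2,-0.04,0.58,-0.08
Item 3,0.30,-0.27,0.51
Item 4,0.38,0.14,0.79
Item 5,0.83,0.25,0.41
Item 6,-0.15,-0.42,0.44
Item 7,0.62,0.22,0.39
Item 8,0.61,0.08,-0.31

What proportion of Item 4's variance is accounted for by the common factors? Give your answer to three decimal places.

0.788

h² = 0.38² + 0.14² + 0.79² = 0.1444 + 0.0196 + 0.6241 = 0.7881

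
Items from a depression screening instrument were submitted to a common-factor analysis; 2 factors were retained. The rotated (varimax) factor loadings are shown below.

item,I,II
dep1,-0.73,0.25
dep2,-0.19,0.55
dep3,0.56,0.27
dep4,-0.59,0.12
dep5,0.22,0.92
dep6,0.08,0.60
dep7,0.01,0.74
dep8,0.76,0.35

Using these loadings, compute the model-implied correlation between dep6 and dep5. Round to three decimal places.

0.570

r̂ = Σ λ_i·λ_j across factors = (0.08)(0.22) + (0.60)(0.92)
  = +0.0176 +0.5520 = 0.5696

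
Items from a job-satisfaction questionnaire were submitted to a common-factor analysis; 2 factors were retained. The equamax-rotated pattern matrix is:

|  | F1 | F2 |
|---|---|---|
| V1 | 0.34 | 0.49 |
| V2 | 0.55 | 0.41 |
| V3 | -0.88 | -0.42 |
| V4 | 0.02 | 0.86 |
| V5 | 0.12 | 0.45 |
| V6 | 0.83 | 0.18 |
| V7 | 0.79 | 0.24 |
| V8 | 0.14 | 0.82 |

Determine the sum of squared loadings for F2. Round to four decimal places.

SS loadings for F2 = 0.49² + 0.41² + (-0.42)² + 0.86² + 0.45² + 0.18² + 0.24² + 0.82² = 0.2401 + 0.1681 + 0.1764 + 0.7396 + 0.2025 + 0.0324 + 0.0576 + 0.6724 = 2.2891

2.2891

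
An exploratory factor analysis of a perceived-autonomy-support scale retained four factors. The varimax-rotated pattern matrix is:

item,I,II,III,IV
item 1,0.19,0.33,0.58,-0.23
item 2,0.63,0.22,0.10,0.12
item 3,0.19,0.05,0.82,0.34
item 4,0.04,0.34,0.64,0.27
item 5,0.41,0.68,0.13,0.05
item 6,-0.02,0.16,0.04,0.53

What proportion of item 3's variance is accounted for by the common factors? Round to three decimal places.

h² = 0.19² + 0.05² + 0.82² + 0.34² = 0.0361 + 0.0025 + 0.6724 + 0.1156 = 0.8266

0.827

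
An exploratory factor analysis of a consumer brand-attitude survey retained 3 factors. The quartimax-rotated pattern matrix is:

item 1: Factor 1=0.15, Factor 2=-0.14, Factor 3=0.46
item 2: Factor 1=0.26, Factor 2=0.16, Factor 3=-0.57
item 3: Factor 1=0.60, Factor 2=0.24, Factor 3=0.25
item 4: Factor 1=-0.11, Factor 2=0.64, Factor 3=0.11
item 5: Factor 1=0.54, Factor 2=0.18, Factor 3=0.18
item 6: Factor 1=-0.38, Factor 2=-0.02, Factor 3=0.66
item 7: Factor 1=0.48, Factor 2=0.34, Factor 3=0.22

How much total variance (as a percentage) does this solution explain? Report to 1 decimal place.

Communalities: 0.2537, 0.4181, 0.4801, 0.4338, 0.3564, 0.5804, 0.3944; Σh² = 2.9169.
Total variance with 7 standardized items is 7, so the solution explains 2.9169/7 = 0.4167 = 41.67%.

41.7%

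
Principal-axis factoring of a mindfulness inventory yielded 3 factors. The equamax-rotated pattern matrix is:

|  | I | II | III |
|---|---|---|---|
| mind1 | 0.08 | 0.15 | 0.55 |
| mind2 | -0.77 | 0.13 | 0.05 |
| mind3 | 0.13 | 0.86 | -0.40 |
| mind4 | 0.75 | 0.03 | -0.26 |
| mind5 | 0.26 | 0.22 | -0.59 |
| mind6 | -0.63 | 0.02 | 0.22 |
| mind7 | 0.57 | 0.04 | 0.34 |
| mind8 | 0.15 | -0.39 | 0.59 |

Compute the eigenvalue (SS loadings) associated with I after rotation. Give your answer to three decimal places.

1.991

SS loadings for I = 0.08² + (-0.77)² + 0.13² + 0.75² + 0.26² + (-0.63)² + 0.57² + 0.15² = 0.0064 + 0.5929 + 0.0169 + 0.5625 + 0.0676 + 0.3969 + 0.3249 + 0.0225 = 1.9906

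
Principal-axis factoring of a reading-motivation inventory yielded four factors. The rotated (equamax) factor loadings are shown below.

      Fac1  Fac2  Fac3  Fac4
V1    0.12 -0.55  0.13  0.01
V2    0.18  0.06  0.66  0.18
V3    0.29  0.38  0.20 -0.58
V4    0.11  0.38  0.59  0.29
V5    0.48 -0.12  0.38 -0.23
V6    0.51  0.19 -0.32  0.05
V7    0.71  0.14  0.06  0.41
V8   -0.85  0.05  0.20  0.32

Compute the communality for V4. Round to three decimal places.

h² = 0.11² + 0.38² + 0.59² + 0.29² = 0.0121 + 0.1444 + 0.3481 + 0.0841 = 0.5887

0.589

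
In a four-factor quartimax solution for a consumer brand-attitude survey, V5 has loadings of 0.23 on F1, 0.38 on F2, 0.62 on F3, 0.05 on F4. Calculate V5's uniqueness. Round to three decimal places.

0.416

h² = 0.23² + 0.38² + 0.62² + 0.05² = 0.0529 + 0.1444 + 0.3844 + 0.0025 = 0.5842
Uniqueness u² = 1 − h² = 1 − 0.5842 = 0.4158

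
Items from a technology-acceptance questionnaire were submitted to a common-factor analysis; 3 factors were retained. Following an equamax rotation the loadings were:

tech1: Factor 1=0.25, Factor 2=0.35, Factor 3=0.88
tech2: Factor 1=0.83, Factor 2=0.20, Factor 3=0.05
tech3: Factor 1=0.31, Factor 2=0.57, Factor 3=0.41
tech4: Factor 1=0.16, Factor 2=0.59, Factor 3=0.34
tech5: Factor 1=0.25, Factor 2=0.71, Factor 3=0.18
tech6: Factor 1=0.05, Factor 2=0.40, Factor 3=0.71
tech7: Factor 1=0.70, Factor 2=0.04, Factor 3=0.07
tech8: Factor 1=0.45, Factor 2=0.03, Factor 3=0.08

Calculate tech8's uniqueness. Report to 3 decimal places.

h² = 0.45² + 0.03² + 0.08² = 0.2025 + 0.0009 + 0.0064 = 0.2098
Uniqueness u² = 1 − h² = 1 − 0.2098 = 0.7902

0.790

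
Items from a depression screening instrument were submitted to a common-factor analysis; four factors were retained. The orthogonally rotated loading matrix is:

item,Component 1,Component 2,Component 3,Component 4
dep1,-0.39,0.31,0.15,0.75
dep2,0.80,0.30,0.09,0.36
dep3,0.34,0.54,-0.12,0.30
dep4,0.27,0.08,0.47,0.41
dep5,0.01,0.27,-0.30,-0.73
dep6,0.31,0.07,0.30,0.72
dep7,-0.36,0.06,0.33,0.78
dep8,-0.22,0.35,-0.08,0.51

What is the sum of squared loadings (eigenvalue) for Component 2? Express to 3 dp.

0.688

SS loadings for Component 2 = 0.31² + 0.30² + 0.54² + 0.08² + 0.27² + 0.07² + 0.06² + 0.35² = 0.0961 + 0.0900 + 0.2916 + 0.0064 + 0.0729 + 0.0049 + 0.0036 + 0.1225 = 0.6880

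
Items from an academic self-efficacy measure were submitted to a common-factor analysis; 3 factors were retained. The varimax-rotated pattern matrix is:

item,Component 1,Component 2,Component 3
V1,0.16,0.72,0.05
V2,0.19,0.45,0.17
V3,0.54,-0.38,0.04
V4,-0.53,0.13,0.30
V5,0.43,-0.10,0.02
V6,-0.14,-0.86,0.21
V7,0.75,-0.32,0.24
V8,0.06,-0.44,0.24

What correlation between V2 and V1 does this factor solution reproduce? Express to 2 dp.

r̂ = Σ λ_i·λ_j across factors = (0.19)(0.16) + (0.45)(0.72) + (0.17)(0.05)
  = +0.0304 +0.3240 +0.0085 = 0.3629

0.36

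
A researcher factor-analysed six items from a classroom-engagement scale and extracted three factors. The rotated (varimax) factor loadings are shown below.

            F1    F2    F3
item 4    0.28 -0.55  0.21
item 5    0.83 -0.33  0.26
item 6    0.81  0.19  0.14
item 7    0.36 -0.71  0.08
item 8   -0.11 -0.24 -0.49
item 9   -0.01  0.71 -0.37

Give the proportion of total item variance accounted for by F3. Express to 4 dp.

SS loadings for F3 = 0.21² + 0.26² + 0.14² + 0.08² + (-0.49)² + (-0.37)² = 0.5147
Proportion of variance = 0.5147 / 6 = 0.0858.

0.0858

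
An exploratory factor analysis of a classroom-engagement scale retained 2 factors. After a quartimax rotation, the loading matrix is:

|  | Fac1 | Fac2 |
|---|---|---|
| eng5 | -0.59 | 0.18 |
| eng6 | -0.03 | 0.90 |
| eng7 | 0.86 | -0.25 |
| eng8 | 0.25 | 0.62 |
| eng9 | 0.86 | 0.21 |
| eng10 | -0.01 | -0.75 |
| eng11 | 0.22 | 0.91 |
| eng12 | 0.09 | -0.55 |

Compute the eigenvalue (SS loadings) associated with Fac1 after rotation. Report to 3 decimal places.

1.947

SS loadings for Fac1 = (-0.59)² + (-0.03)² + 0.86² + 0.25² + 0.86² + (-0.01)² + 0.22² + 0.09² = 0.3481 + 0.0009 + 0.7396 + 0.0625 + 0.7396 + 0.0001 + 0.0484 + 0.0081 = 1.9473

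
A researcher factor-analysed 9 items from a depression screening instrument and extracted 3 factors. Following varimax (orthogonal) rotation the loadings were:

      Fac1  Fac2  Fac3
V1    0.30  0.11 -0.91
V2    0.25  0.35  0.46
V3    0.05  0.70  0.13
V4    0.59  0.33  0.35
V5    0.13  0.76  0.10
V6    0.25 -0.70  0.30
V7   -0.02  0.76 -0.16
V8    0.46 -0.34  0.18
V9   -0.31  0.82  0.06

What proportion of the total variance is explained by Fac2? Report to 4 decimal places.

0.3519

SS loadings for Fac2 = 0.11² + 0.35² + 0.70² + 0.33² + 0.76² + (-0.70)² + 0.76² + (-0.34)² + 0.82² = 3.1667
Proportion of variance = 3.1667 / 9 = 0.3519.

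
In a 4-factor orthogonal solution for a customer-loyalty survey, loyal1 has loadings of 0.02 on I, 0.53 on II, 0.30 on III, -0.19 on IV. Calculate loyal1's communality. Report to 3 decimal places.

0.407

h² = 0.02² + 0.53² + 0.30² + (-0.19)² = 0.0004 + 0.2809 + 0.0900 + 0.0361 = 0.4074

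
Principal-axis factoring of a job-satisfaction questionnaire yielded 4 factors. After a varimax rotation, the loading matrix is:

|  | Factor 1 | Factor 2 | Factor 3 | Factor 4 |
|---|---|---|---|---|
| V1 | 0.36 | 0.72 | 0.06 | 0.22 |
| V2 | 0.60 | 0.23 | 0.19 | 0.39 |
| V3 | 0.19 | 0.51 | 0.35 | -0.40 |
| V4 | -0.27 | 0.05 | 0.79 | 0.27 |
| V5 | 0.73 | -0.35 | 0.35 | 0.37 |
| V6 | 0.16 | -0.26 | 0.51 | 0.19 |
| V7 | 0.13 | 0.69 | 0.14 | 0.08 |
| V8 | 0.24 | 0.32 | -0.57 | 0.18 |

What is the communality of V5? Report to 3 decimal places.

h² = 0.73² + (-0.35)² + 0.35² + 0.37² = 0.5329 + 0.1225 + 0.1225 + 0.1369 = 0.9148

0.915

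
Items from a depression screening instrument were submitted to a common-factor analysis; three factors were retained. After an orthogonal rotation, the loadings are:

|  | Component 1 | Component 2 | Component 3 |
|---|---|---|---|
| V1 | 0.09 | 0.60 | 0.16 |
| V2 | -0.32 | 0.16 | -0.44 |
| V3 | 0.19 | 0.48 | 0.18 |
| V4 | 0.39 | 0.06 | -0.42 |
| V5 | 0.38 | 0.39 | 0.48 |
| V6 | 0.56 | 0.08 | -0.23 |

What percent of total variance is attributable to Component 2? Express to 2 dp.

12.97%

SS loadings for Component 2 = 0.60² + 0.16² + 0.48² + 0.06² + 0.39² + 0.08² = 0.7781
With 6 standardized items, total variance = 6. Proportion = 0.7781/6 = 0.1297 → 12.97%.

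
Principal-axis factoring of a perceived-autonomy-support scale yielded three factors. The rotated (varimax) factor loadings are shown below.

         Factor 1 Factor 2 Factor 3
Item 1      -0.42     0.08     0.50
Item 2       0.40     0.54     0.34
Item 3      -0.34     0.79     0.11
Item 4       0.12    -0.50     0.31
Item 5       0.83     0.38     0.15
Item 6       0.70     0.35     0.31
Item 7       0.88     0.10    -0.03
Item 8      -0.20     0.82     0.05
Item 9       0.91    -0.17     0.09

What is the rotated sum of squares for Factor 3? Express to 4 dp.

0.6039

SS loadings for Factor 3 = 0.50² + 0.34² + 0.11² + 0.31² + 0.15² + 0.31² + (-0.03)² + 0.05² + 0.09² = 0.2500 + 0.1156 + 0.0121 + 0.0961 + 0.0225 + 0.0961 + 0.0009 + 0.0025 + 0.0081 = 0.6039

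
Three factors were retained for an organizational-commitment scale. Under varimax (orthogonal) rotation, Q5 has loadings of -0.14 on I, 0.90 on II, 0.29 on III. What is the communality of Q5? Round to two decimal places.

h² = (-0.14)² + 0.90² + 0.29² = 0.0196 + 0.8100 + 0.0841 = 0.9137

0.91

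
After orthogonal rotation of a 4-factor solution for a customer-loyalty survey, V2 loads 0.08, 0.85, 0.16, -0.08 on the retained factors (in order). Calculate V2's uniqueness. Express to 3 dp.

h² = 0.08² + 0.85² + 0.16² + (-0.08)² = 0.0064 + 0.7225 + 0.0256 + 0.0064 = 0.7609
Uniqueness u² = 1 − h² = 1 − 0.7609 = 0.2391

0.239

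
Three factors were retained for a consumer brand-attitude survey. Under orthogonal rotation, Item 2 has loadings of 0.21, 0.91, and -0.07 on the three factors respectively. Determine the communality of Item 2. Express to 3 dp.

0.877

h² = 0.21² + 0.91² + (-0.07)² = 0.0441 + 0.8281 + 0.0049 = 0.8771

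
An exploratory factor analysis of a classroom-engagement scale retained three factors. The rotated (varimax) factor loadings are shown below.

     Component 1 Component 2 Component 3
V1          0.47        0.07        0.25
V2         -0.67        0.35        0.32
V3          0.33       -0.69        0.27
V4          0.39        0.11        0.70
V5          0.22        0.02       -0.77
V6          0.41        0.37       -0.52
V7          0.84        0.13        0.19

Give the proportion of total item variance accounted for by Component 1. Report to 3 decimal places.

SS loadings for Component 1 = 0.47² + (-0.67)² + 0.33² + 0.39² + 0.22² + 0.41² + 0.84² = 1.8529
Proportion of variance = 1.8529 / 7 = 0.2647.

0.265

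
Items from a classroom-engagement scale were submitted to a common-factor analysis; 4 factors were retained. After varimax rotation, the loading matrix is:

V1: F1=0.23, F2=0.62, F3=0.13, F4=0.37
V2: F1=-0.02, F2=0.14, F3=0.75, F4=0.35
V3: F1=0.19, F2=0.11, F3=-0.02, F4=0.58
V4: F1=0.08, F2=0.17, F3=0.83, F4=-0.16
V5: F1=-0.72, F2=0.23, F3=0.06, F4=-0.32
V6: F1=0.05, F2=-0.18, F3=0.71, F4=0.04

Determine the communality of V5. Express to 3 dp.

h² = (-0.72)² + 0.23² + 0.06² + (-0.32)² = 0.5184 + 0.0529 + 0.0036 + 0.1024 = 0.6773

0.677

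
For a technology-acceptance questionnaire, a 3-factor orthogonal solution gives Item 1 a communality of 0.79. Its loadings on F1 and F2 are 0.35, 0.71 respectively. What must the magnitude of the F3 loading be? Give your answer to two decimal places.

0.40

Under orthogonal rotation h² = Σλ², so λ_F3² = h² − (0.6266) = 0.79 − 0.6266 = 0.1634.
|λ| = √0.1634 = 0.4042.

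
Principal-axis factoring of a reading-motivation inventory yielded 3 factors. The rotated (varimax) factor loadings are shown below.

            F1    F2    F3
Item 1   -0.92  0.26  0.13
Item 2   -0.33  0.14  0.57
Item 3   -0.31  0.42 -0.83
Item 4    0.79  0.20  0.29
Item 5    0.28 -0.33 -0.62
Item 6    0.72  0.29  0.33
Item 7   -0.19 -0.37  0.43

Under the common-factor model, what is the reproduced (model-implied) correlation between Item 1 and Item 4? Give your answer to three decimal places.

-0.637

r̂ = Σ λ_i·λ_j across factors = (-0.92)(0.79) + (0.26)(0.20) + (0.13)(0.29)
  = -0.7268 +0.0520 +0.0377 = -0.6371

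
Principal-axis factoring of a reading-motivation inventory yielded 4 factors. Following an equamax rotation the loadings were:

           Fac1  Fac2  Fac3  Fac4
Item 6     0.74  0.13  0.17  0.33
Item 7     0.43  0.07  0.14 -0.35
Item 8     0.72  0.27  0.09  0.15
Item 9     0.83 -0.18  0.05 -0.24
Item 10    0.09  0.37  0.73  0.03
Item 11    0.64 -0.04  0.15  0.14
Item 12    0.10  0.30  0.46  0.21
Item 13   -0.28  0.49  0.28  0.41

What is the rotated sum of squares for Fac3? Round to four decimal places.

SS loadings for Fac3 = 0.17² + 0.14² + 0.09² + 0.05² + 0.73² + 0.15² + 0.46² + 0.28² = 0.0289 + 0.0196 + 0.0081 + 0.0025 + 0.5329 + 0.0225 + 0.2116 + 0.0784 = 0.9045

0.9045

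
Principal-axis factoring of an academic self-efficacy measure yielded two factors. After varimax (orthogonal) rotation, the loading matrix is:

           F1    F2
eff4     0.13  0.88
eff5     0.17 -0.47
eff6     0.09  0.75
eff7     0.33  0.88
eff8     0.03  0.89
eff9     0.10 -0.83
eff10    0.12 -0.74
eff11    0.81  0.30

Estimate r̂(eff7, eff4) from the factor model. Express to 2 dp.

0.82

r̂ = Σ λ_i·λ_j across factors = (0.33)(0.13) + (0.88)(0.88)
  = +0.0429 +0.7744 = 0.8173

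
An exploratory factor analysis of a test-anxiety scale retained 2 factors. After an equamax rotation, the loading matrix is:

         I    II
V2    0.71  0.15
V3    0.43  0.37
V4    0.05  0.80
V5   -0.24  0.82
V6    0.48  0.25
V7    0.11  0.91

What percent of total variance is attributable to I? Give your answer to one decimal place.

16.5%

SS loadings for I = 0.71² + 0.43² + 0.05² + (-0.24)² + 0.48² + 0.11² = 0.9916
With 6 standardized items, total variance = 6. Proportion = 0.9916/6 = 0.1653 → 16.53%.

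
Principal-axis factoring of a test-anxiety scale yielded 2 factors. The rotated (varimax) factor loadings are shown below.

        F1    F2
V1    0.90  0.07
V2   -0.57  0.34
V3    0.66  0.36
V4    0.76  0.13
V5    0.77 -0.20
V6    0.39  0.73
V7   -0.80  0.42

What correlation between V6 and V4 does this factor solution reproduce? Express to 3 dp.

0.391

r̂ = Σ λ_i·λ_j across factors = (0.39)(0.76) + (0.73)(0.13)
  = +0.2964 +0.0949 = 0.3913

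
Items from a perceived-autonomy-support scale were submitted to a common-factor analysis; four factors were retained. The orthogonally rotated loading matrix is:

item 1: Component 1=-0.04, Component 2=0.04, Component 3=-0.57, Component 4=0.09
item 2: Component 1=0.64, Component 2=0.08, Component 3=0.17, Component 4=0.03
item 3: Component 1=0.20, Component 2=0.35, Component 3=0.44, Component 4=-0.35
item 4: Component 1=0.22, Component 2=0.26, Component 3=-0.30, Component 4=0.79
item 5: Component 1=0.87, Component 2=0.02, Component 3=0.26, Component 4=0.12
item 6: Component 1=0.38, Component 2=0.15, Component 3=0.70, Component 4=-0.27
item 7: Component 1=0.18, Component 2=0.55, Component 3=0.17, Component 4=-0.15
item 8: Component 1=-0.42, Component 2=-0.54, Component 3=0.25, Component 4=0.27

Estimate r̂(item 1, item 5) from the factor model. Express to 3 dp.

r̂ = Σ λ_i·λ_j across factors = (-0.04)(0.87) + (0.04)(0.02) + (-0.57)(0.26) + (0.09)(0.12)
  = -0.0348 +0.0008 -0.1482 +0.0108 = -0.1714

-0.171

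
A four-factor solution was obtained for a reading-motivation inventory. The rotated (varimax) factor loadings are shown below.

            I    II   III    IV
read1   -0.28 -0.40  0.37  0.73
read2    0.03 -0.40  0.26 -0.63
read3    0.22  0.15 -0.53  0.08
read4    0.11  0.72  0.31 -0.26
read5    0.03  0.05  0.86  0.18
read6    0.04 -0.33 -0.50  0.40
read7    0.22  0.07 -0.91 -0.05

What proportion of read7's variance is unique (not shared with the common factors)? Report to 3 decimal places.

0.116

h² = 0.22² + 0.07² + (-0.91)² + (-0.05)² = 0.0484 + 0.0049 + 0.8281 + 0.0025 = 0.8839
Uniqueness u² = 1 − h² = 1 − 0.8839 = 0.1161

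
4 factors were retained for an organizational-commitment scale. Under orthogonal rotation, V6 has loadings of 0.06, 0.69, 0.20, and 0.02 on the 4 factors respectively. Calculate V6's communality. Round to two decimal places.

0.52

h² = 0.06² + 0.69² + 0.20² + 0.02² = 0.0036 + 0.4761 + 0.0400 + 0.0004 = 0.5201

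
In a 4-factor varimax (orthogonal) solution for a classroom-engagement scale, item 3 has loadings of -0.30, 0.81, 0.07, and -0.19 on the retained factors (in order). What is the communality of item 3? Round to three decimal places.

0.787

h² = (-0.30)² + 0.81² + 0.07² + (-0.19)² = 0.0900 + 0.6561 + 0.0049 + 0.0361 = 0.7871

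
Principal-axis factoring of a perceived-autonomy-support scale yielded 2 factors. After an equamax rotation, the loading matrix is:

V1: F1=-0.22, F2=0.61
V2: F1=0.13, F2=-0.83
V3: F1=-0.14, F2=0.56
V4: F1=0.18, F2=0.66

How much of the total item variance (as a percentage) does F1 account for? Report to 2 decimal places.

2.93%

SS loadings for F1 = (-0.22)² + 0.13² + (-0.14)² + 0.18² = 0.1173
With 4 standardized items, total variance = 4. Proportion = 0.1173/4 = 0.0293 → 2.93%.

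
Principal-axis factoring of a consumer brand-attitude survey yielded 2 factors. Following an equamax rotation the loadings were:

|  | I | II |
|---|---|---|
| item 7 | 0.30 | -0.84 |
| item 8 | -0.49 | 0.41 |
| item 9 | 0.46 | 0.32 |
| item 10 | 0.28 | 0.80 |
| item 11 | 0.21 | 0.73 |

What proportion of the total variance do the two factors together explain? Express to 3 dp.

Communalities: 0.7956, 0.4082, 0.3140, 0.7184, 0.5770; Σh² = 2.8132.
Total variance with 5 standardized items is 5, so the solution explains 2.8132/5 = 0.5626.

0.563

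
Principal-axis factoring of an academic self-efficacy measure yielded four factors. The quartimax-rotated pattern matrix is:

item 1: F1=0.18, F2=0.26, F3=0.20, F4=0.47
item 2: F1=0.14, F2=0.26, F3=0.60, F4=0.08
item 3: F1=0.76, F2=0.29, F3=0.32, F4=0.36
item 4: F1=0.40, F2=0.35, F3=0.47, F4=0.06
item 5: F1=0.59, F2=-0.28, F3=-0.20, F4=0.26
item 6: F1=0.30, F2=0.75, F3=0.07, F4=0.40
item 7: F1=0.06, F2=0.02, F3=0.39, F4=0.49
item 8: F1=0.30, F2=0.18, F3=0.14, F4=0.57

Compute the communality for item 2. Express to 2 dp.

0.45

h² = 0.14² + 0.26² + 0.60² + 0.08² = 0.0196 + 0.0676 + 0.3600 + 0.0064 = 0.4536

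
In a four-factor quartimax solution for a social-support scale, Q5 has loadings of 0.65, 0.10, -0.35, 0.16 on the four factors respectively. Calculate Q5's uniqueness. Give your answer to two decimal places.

0.42

h² = 0.65² + 0.10² + (-0.35)² + 0.16² = 0.4225 + 0.0100 + 0.1225 + 0.0256 = 0.5806
Uniqueness u² = 1 − h² = 1 − 0.5806 = 0.4194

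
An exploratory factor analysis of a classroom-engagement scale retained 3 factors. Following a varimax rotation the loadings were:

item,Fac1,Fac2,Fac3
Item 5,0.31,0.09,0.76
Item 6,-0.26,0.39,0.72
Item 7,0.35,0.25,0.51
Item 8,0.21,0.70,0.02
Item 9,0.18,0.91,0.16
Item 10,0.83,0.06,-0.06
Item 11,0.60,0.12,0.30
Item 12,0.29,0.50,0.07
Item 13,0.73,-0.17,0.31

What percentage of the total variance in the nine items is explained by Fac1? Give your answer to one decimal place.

22.5%

SS loadings for Fac1 = 0.31² + (-0.26)² + 0.35² + 0.21² + 0.18² + 0.83² + 0.60² + 0.29² + 0.73² = 2.0286
With 9 standardized items, total variance = 9. Proportion = 2.0286/9 = 0.2254 → 22.54%.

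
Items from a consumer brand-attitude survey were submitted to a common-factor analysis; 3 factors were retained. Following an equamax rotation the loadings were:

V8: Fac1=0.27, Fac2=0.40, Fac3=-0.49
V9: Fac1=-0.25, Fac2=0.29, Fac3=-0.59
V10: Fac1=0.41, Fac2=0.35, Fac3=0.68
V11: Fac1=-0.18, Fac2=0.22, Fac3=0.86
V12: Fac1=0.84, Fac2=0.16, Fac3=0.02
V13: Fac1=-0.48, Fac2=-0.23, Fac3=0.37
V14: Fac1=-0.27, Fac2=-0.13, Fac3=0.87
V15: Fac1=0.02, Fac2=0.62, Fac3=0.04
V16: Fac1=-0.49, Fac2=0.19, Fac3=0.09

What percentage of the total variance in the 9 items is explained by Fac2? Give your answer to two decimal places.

10.34%

SS loadings for Fac2 = 0.40² + 0.29² + 0.35² + 0.22² + 0.16² + (-0.23)² + (-0.13)² + 0.62² + 0.19² = 0.9309
With 9 standardized items, total variance = 9. Proportion = 0.9309/9 = 0.1034 → 10.34%.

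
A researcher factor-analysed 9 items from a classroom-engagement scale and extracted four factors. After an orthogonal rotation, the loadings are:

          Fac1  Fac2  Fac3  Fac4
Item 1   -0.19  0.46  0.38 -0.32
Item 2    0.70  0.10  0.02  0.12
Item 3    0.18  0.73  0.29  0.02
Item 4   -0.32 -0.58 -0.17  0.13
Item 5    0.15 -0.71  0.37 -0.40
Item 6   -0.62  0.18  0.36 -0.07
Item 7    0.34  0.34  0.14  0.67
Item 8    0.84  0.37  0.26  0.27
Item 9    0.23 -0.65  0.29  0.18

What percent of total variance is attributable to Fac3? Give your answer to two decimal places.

7.73%

SS loadings for Fac3 = 0.38² + 0.02² + 0.29² + (-0.17)² + 0.37² + 0.36² + 0.14² + 0.26² + 0.29² = 0.6956
With 9 standardized items, total variance = 9. Proportion = 0.6956/9 = 0.0773 → 7.73%.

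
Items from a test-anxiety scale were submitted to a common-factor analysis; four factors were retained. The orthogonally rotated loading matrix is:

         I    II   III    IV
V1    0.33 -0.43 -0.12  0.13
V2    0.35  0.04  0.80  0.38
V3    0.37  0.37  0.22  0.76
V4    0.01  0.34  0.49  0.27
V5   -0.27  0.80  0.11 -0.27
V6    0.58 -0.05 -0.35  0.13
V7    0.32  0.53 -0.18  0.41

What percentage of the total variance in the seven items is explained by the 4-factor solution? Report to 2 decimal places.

63.17%

SS loadings by factor: 0.8801, 1.3624, 1.1099, 1.0697; total = 4.4221.
Total variance with 7 standardized items is 7, so the solution explains 4.4221/7 = 0.6317 = 63.17%.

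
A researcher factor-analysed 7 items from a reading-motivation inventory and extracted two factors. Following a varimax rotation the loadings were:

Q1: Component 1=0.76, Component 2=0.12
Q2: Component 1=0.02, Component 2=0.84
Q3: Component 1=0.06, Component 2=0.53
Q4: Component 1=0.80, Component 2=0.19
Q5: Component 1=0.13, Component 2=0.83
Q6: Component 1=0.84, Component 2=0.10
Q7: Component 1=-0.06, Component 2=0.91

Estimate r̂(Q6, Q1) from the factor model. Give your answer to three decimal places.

r̂ = Σ λ_i·λ_j across factors = (0.84)(0.76) + (0.10)(0.12)
  = +0.6384 +0.0120 = 0.6504

0.650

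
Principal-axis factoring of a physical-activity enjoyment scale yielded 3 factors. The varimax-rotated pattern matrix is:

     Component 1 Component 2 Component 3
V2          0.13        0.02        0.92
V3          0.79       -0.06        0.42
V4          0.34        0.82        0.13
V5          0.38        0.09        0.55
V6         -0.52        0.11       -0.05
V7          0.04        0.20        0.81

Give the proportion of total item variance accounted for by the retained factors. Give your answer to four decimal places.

Communalities: 0.8637, 0.8041, 0.8049, 0.4550, 0.2850, 0.6977; Σh² = 3.9104.
Total variance with 6 standardized items is 6, so the solution explains 3.9104/6 = 0.6517.

0.6517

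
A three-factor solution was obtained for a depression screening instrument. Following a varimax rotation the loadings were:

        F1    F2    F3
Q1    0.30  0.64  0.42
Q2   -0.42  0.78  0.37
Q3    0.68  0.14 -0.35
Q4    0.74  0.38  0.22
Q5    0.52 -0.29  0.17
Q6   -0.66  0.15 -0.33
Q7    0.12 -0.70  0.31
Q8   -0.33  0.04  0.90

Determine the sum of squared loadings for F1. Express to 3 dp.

SS loadings for F1 = 0.30² + (-0.42)² + 0.68² + 0.74² + 0.52² + (-0.66)² + 0.12² + (-0.33)² = 0.0900 + 0.1764 + 0.4624 + 0.5476 + 0.2704 + 0.4356 + 0.0144 + 0.1089 = 2.1057

2.106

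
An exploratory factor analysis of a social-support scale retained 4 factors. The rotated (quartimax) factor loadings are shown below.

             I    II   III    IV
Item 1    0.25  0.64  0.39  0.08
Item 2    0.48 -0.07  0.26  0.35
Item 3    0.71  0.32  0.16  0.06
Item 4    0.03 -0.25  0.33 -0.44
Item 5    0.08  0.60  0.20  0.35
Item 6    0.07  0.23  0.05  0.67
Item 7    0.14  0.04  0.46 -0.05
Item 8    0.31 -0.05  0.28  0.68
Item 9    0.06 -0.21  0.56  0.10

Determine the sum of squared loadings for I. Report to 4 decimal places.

0.9285

SS loadings for I = 0.25² + 0.48² + 0.71² + 0.03² + 0.08² + 0.07² + 0.14² + 0.31² + 0.06² = 0.0625 + 0.2304 + 0.5041 + 0.0009 + 0.0064 + 0.0049 + 0.0196 + 0.0961 + 0.0036 = 0.9285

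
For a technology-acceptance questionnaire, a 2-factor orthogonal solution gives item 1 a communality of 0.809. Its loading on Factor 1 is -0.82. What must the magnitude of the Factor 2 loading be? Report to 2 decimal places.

0.37

Under orthogonal rotation h² = Σλ², so λ_Factor 2² = h² − (0.6724) = 0.809 − 0.6724 = 0.1366.
|λ| = √0.1366 = 0.3696.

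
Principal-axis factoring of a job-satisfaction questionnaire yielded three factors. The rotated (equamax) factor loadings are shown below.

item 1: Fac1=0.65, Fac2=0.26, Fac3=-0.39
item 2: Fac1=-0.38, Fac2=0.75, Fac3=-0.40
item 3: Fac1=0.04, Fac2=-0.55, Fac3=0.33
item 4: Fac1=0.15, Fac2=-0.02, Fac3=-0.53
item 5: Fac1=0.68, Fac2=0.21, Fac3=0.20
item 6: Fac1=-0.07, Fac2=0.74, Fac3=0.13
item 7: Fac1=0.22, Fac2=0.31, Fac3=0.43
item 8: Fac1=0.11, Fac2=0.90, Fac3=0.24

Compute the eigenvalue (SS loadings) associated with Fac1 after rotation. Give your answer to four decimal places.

1.1188

SS loadings for Fac1 = 0.65² + (-0.38)² + 0.04² + 0.15² + 0.68² + (-0.07)² + 0.22² + 0.11² = 0.4225 + 0.1444 + 0.0016 + 0.0225 + 0.4624 + 0.0049 + 0.0484 + 0.0121 = 1.1188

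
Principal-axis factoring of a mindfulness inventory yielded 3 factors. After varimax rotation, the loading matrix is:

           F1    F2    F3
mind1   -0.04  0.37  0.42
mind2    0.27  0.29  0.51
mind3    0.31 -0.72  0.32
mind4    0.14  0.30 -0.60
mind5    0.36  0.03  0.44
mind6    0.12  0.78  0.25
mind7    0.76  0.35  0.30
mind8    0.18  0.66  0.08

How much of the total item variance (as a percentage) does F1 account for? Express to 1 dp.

SS loadings for F1 = (-0.04)² + 0.27² + 0.31² + 0.14² + 0.36² + 0.12² + 0.76² + 0.18² = 0.9442
With 8 standardized items, total variance = 8. Proportion = 0.9442/8 = 0.1180 → 11.80%.

11.8%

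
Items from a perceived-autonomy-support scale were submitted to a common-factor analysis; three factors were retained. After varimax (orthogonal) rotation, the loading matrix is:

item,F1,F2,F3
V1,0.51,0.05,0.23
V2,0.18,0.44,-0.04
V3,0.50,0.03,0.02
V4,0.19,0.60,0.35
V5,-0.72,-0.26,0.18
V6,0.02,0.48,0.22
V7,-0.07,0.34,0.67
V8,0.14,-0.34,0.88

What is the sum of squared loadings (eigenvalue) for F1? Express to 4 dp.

SS loadings for F1 = 0.51² + 0.18² + 0.50² + 0.19² + (-0.72)² + 0.02² + (-0.07)² + 0.14² = 0.2601 + 0.0324 + 0.2500 + 0.0361 + 0.5184 + 0.0004 + 0.0049 + 0.0196 = 1.1219

1.1219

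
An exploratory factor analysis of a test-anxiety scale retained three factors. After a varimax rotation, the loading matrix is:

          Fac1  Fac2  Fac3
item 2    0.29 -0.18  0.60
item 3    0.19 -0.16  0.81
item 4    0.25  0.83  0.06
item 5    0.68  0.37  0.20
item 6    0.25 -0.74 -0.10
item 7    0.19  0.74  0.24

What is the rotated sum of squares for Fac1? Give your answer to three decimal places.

0.744

SS loadings for Fac1 = 0.29² + 0.19² + 0.25² + 0.68² + 0.25² + 0.19² = 0.0841 + 0.0361 + 0.0625 + 0.4624 + 0.0625 + 0.0361 = 0.7437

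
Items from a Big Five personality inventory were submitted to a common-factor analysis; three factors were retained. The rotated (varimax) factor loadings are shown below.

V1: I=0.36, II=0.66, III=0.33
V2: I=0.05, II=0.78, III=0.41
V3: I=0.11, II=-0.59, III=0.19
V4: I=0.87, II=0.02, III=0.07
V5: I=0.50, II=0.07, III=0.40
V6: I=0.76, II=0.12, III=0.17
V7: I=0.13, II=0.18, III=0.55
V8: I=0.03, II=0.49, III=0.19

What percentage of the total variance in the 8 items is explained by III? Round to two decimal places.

10.57%

SS loadings for III = 0.33² + 0.41² + 0.19² + 0.07² + 0.40² + 0.17² + 0.55² + 0.19² = 0.8455
With 8 standardized items, total variance = 8. Proportion = 0.8455/8 = 0.1057 → 10.57%.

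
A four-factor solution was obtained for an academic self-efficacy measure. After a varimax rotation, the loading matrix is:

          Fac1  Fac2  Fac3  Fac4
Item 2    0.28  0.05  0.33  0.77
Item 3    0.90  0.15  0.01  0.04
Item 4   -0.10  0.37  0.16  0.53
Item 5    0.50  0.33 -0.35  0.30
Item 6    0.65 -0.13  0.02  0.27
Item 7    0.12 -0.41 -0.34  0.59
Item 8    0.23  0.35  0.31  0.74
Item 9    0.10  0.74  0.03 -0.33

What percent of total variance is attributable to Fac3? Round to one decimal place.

5.9%

SS loadings for Fac3 = 0.33² + 0.01² + 0.16² + (-0.35)² + 0.02² + (-0.34)² + 0.31² + 0.03² = 0.4701
With 8 standardized items, total variance = 8. Proportion = 0.4701/8 = 0.0588 → 5.88%.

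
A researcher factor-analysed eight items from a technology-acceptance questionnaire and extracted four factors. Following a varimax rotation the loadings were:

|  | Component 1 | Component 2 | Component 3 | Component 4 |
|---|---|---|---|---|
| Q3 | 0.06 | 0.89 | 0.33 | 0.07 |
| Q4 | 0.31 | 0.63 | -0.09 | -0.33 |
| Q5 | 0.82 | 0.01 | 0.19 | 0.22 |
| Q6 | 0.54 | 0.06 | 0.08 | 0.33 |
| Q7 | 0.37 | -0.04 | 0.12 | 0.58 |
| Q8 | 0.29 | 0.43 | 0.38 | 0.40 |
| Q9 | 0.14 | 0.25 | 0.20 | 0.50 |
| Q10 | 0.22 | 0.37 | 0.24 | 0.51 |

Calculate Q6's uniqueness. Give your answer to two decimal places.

h² = 0.54² + 0.06² + 0.08² + 0.33² = 0.2916 + 0.0036 + 0.0064 + 0.1089 = 0.4105
Uniqueness u² = 1 − h² = 1 − 0.4105 = 0.5895

0.59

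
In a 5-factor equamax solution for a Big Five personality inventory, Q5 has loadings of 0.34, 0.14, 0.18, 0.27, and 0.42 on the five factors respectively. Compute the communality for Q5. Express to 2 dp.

0.42

h² = 0.34² + 0.14² + 0.18² + 0.27² + 0.42² = 0.1156 + 0.0196 + 0.0324 + 0.0729 + 0.1764 = 0.4169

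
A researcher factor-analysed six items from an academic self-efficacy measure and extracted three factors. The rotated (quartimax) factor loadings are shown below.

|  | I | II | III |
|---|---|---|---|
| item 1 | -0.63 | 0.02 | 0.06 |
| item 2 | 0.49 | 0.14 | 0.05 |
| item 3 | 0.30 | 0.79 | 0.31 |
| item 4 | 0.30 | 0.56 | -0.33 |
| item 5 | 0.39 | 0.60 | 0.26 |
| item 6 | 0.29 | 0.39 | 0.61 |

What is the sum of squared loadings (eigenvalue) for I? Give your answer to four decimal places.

SS loadings for I = (-0.63)² + 0.49² + 0.30² + 0.30² + 0.39² + 0.29² = 0.3969 + 0.2401 + 0.0900 + 0.0900 + 0.1521 + 0.0841 = 1.0532

1.0532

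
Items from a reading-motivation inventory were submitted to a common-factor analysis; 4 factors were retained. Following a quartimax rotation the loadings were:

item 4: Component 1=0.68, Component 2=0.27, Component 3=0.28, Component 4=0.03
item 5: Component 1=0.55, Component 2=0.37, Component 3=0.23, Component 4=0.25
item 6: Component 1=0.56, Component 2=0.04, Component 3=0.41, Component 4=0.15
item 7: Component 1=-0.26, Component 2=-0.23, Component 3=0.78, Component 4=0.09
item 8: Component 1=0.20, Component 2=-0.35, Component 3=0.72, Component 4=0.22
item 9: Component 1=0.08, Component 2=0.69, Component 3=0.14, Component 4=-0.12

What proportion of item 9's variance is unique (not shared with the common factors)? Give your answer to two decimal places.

0.48

h² = 0.08² + 0.69² + 0.14² + (-0.12)² = 0.0064 + 0.4761 + 0.0196 + 0.0144 = 0.5165
Uniqueness u² = 1 − h² = 1 − 0.5165 = 0.4835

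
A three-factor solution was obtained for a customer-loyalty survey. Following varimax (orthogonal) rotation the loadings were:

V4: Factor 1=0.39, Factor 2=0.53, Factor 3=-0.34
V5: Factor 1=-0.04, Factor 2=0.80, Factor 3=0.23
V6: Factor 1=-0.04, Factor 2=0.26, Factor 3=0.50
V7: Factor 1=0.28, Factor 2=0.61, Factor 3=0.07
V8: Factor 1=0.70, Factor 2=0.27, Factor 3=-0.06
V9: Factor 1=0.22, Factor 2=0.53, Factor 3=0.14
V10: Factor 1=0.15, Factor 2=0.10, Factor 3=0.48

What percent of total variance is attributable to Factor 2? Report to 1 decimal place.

24.6%

SS loadings for Factor 2 = 0.53² + 0.80² + 0.26² + 0.61² + 0.27² + 0.53² + 0.10² = 1.7244
With 7 standardized items, total variance = 7. Proportion = 1.7244/7 = 0.2463 → 24.63%.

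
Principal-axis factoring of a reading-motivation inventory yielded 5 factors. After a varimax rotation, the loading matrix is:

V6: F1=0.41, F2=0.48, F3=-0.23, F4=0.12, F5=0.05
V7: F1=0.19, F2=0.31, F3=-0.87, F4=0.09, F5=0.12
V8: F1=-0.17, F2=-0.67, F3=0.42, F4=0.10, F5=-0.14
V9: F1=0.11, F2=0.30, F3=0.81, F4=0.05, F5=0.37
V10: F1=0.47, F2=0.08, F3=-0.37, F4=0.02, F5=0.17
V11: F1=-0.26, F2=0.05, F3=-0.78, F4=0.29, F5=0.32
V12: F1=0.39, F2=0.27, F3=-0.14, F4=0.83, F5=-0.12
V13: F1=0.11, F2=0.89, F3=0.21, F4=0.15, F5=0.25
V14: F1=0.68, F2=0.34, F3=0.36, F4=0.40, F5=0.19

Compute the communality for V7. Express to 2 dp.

h² = 0.19² + 0.31² + (-0.87)² + 0.09² + 0.12² = 0.0361 + 0.0961 + 0.7569 + 0.0081 + 0.0144 = 0.9116

0.91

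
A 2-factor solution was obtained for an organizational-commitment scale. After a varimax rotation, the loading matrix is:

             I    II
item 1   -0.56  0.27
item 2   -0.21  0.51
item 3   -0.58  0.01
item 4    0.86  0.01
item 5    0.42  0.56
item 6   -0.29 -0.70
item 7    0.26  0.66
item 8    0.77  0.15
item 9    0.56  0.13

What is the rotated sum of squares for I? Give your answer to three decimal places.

SS loadings for I = (-0.56)² + (-0.21)² + (-0.58)² + 0.86² + 0.42² + (-0.29)² + 0.26² + 0.77² + 0.56² = 0.3136 + 0.0441 + 0.3364 + 0.7396 + 0.1764 + 0.0841 + 0.0676 + 0.5929 + 0.3136 = 2.6683

2.668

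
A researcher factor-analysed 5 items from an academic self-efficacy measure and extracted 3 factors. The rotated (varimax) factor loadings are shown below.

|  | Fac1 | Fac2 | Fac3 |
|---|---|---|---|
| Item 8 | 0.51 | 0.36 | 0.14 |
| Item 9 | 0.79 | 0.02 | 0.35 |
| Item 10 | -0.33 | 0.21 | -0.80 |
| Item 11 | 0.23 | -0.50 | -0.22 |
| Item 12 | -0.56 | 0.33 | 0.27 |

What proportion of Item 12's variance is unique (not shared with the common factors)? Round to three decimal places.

0.505

h² = (-0.56)² + 0.33² + 0.27² = 0.3136 + 0.1089 + 0.0729 = 0.4954
Uniqueness u² = 1 − h² = 1 − 0.4954 = 0.5046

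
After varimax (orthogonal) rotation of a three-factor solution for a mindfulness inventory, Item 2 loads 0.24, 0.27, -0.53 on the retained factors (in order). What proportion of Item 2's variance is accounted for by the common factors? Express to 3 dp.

h² = 0.24² + 0.27² + (-0.53)² = 0.0576 + 0.0729 + 0.2809 = 0.4114

0.411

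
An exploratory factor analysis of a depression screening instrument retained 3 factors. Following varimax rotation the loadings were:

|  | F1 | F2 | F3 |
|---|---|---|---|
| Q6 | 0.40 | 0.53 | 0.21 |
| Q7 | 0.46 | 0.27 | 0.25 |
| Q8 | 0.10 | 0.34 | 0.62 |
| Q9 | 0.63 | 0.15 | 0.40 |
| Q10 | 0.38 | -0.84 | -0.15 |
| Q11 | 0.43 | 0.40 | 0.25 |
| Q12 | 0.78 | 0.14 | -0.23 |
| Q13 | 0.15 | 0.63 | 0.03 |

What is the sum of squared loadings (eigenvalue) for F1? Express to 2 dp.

1.74

SS loadings for F1 = 0.40² + 0.46² + 0.10² + 0.63² + 0.38² + 0.43² + 0.78² + 0.15² = 0.1600 + 0.2116 + 0.0100 + 0.3969 + 0.1444 + 0.1849 + 0.6084 + 0.0225 = 1.7387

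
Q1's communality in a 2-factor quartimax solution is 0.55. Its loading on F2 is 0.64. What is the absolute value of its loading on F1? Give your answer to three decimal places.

0.375

Under orthogonal rotation h² = Σλ², so λ_F1² = h² − (0.4096) = 0.55 − 0.4096 = 0.1404.
|λ| = √0.1404 = 0.3747.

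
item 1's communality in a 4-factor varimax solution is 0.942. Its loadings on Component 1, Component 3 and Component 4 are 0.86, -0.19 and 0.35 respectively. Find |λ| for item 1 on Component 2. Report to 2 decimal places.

0.21

Under orthogonal rotation h² = Σλ², so λ_Component 2² = h² − (0.8982) = 0.942 − 0.8982 = 0.0438.
|λ| = √0.0438 = 0.2093.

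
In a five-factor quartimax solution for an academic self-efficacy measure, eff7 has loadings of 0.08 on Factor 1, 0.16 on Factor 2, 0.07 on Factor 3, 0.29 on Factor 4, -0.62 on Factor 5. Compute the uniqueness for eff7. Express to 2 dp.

h² = 0.08² + 0.16² + 0.07² + 0.29² + (-0.62)² = 0.0064 + 0.0256 + 0.0049 + 0.0841 + 0.3844 = 0.5054
Uniqueness u² = 1 − h² = 1 − 0.5054 = 0.4946

0.49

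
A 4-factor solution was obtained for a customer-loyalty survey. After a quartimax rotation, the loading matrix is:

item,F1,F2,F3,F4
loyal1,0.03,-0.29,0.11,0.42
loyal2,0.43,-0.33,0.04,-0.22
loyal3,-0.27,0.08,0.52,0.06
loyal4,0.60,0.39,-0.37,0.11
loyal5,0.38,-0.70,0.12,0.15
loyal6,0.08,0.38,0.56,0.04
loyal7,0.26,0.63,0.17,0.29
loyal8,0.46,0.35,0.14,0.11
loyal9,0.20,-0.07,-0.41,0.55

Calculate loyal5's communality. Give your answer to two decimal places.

0.67

h² = 0.38² + (-0.70)² + 0.12² + 0.15² = 0.1444 + 0.4900 + 0.0144 + 0.0225 = 0.6713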